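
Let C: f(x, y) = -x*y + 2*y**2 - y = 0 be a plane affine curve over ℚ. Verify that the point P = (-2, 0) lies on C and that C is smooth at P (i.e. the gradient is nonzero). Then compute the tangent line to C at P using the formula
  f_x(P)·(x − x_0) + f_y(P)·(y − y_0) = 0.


Tangent line at P: y = 0.

Step 1: f(-2, 0) = 0, so P lies on C.
Step 2: partial derivatives
  f_x(x, y) = -y, f_y(x, y) = -x + 4*y - 1.
  f_x(P) = 0, f_y(P) = 1 (gradient nonzero, so P is smooth).
Step 3: tangent line at P: 0·(x − -2) + 1·(y − 0) = 0.
Expanding: y = 0.


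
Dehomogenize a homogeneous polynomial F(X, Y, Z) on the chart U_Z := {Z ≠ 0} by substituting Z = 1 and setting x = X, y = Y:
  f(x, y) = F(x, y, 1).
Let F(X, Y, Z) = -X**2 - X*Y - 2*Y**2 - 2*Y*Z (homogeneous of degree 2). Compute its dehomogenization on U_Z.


f(x, y) = -x**2 - x*y - 2*y**2 - 2*y

On U_Z we set Z = 1. Each monomial c·X^i·Y^j·Z^k in F becomes c·x^i·y^j·1^k = c·x^i·y^j.
Substituting Z = 1: F(X, Y, 1) = -x**2 - x*y - 2*y**2 - 2*y.
Note: deg(f) ≤ deg(F) = 2; strict inequality happens when F is divisible by Z (lost terms).


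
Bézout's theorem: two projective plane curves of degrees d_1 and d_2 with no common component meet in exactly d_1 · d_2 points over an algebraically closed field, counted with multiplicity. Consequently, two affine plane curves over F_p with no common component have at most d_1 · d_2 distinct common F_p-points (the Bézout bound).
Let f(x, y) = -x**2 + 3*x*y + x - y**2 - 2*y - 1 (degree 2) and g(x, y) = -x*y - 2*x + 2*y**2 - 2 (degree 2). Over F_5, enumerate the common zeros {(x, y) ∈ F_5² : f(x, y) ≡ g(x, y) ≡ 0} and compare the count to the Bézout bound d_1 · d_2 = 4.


Common zeros: {(0, 4)}; count = 1; Bézout bound = 4.

deg(f) = 2, deg(g) = 2, so Bézout bound = 4.
Scan x ∈ F_5. For each x, list the y ∈ F_5 with f(x, y) ≡ 0 and those with g(x, y) ≡ 0 (mod 5); the common zeros in that column are the intersection.
  x = 0: f ≡ 0 at y ∈ {4}; g ≡ 0 at y ∈ {1, 4}; common: {4}.
  x = 1: f ≡ 0 at y ∈ ∅; g ≡ 0 at y ∈ ∅; common: ∅.
  x = 2: f ≡ 0 at y ∈ {1, 3}; g ≡ 0 at y ∈ ∅; common: ∅.
  x = 3: f ≡ 0 at y ∈ {3, 4}; g ≡ 0 at y ∈ ∅; common: ∅.
  x = 4: f ≡ 0 at y ∈ ∅; g ≡ 0 at y ∈ {0, 2}; common: ∅.
Collecting: common zeros = {(0, 4)}, so the count is 1.
Comparison with the Bézout bound: 1 ≤ 4 = deg(f)·deg(g), as expected for curves with no common component (the affine F_5-count falls short of the bound because intersections may lie at infinity, over extension fields, or carry multiplicity).


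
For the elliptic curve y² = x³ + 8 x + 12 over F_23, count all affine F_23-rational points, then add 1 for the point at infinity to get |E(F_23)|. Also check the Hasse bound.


Affine points = {(0, 9), (0, 14), (2, 6), (2, 17), (4, 4), (4, 19), (5, 4), (5, 19), (6, 0), (8, 6), (8, 17), (9, 10), (9, 13), (13, 6), (13, 17), (14, 4), (14, 19), (16, 2), (16, 21), (17, 1), (17, 22), (18, 10), (18, 13), (19, 10), (19, 13), (22, 7), (22, 16)}; affine count = 27; |E(F_23)| = 28.

Discriminant check: Δ ∝ 4a³ + 27b² = 4·8³ + 27·12² = 4·512 + 27·144 ≡ 2 (mod 23). Nonzero ⇒ E is nonsingular.
For each x ∈ F_23, compute rhs = x³ + 8·x + 12 mod 23, then count y ∈ F_23 with y² ≡ rhs.
  x = 0: rhs = 12, matching y values: 9, 14 (2 points).
  x = 1: rhs = 21, matching y values: none (0 points).
  x = 2: rhs = 13, matching y values: 6, 17 (2 points).
  x = 3: rhs = 17, matching y values: none (0 points).
  x = 4: rhs = 16, matching y values: 4, 19 (2 points).
  x = 5: rhs = 16, matching y values: 4, 19 (2 points).
  x = 6: rhs = 0, matching y values: 0 (1 points).
  x = 7: rhs = 20, matching y values: none (0 points).
  x = 8: rhs = 13, matching y values: 6, 17 (2 points).
  x = 9: rhs = 8, matching y values: 10, 13 (2 points).
  x = 10: rhs = 11, matching y values: none (0 points).
  x = 11: rhs = 5, matching y values: none (0 points).
  x = 12: rhs = 19, matching y values: none (0 points).
  x = 13: rhs = 13, matching y values: 6, 17 (2 points).
  x = 14: rhs = 16, matching y values: 4, 19 (2 points).
  x = 15: rhs = 11, matching y values: none (0 points).
  x = 16: rhs = 4, matching y values: 2, 21 (2 points).
  x = 17: rhs = 1, matching y values: 1, 22 (2 points).
  x = 18: rhs = 8, matching y values: 10, 13 (2 points).
  x = 19: rhs = 8, matching y values: 10, 13 (2 points).
  x = 20: rhs = 7, matching y values: none (0 points).
  x = 21: rhs = 11, matching y values: none (0 points).
  x = 22: rhs = 3, matching y values: 7, 16 (2 points).
Total affine count: 27.
Full point count |E(F_23)| = 27 + 1 = 28.
Hasse bound: |28 − (23+1)| = |4| = 4 ≤ 2√23 ≈ 9.5917 ✓.


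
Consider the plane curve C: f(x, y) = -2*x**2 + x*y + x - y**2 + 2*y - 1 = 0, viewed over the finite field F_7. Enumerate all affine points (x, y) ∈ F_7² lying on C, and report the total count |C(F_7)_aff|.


Affine F_7-points: {(0, 1), (1, 1), (1, 2), (2, 0), (2, 4), (4, 2), (4, 4)}; count = 7.

For each of the 49 pairs (x, y) ∈ F_7², evaluate f(x, y) mod 7. Record the zeros.
  x = 0: [0↦6, 1↦0, 2↦6, 3↦3, 4↦5, 5↦5, 6↦3]  zeros at y ∈ {1}
  x = 1: [0↦5, 1↦0, 2↦0, 3↦5, 4↦1, 5↦2, 6↦1]  zeros at y ∈ {1, 2}
  x = 2: [0↦0, 1↦3, 2↦4, 3↦3, 4↦0, 5↦2, 6↦2]  zeros at y ∈ {0, 4}
  x = 3: [0↦5, 1↦2, 2↦4, 3↦4, 4↦2, 5↦5, 6↦6]  zeros at y ∈ ∅
  x = 4: [0↦6, 1↦4, 2↦0, 3↦1, 4↦0, 5↦4, 6↦6]  zeros at y ∈ {2, 4}
  x = 5: [0↦3, 1↦2, 2↦6, 3↦1, 4↦1, 5↦6, 6↦2]  zeros at y ∈ ∅
  x = 6: [0↦3, 1↦3, 2↦1, 3↦4, 4↦5, 5↦4, 6↦1]  zeros at y ∈ ∅
Collecting zeros: affine points = {(0, 1), (1, 1), (1, 2), (2, 0), (2, 4), (4, 2), (4, 4)}.
Total count |C(F_7)_aff| = 7.


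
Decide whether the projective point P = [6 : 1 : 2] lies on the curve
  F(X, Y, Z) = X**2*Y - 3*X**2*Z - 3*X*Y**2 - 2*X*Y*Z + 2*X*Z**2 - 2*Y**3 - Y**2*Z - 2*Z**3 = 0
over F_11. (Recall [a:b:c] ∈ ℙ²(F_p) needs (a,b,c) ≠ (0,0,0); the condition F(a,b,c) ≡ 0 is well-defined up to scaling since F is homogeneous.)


F(6,1,2) ≡ 4 (mod 11); P is NOT on the curve.

Evaluate F(6, 1, 2) term-by-term (mod 11).
  X**2*Y ↦ 1·36·1·1 = 36
  -3*X**2*Z ↦ -3·36·1·2 = -216
  -3*X*Y**2 ↦ -3·6·1·1 = -18
  -2*X*Y*Z ↦ -2·6·1·2 = -24
  2*X*Z**2 ↦ 2·6·1·4 = 48
  -2*Y**3 ↦ -2·1·1·1 = -2
  -Y**2*Z ↦ -1·1·1·2 = -2
  -2*Z**3 ↦ -2·1·1·8 = -16
Sum: F(6, 1, 2) = (36) + (-216) + (-18) + (-24) + (48) + (-2) + (-2) + (-16) = -194.
Reducing mod 11: -194 ≡ 4 (mod 11).
Since F(a, b, c) ≡ 4 ≠ 0 (mod 11), P does NOT lie on the curve.


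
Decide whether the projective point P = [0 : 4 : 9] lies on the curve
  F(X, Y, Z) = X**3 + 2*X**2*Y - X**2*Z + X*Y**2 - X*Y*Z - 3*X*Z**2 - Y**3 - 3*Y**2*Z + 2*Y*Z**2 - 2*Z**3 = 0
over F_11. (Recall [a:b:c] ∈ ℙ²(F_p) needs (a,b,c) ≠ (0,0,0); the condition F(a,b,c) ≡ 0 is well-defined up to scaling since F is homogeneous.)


F(0,4,9) ≡ 3 (mod 11); P is NOT on the curve.

Evaluate F(0, 4, 9) term-by-term (mod 11).
  X**3 ↦ 1·0·1·1 = 0
  2*X**2*Y ↦ 2·0·4·1 = 0
  -X**2*Z ↦ -1·0·1·9 = 0
  X*Y**2 ↦ 1·0·16·1 = 0
  -X*Y*Z ↦ -1·0·4·9 = 0
  -3*X*Z**2 ↦ -3·0·1·81 = 0
  -Y**3 ↦ -1·1·64·1 = -64
  -3*Y**2*Z ↦ -3·1·16·9 = -432
  2*Y*Z**2 ↦ 2·1·4·81 = 648
  -2*Z**3 ↦ -2·1·1·729 = -1458
Sum: F(0, 4, 9) = (0) + (0) + (0) + (0) + (0) + (0) + (-64) + (-432) + (648) + (-1458) = -1306.
Reducing mod 11: -1306 ≡ 3 (mod 11).
Since F(a, b, c) ≡ 3 ≠ 0 (mod 11), P does NOT lie on the curve.


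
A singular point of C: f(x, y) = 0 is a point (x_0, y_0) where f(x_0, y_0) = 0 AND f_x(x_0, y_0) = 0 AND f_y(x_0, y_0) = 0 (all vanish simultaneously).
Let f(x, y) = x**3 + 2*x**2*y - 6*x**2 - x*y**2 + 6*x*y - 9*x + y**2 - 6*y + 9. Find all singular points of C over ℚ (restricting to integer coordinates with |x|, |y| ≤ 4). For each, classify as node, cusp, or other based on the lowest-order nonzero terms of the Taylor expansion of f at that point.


Singular points: {(0, 3)}; classification: cusp.

Compute partial derivatives:
  f_x = 3*x**2 + 4*x*y - 12*x - y**2 + 6*y - 9.
  f_y = 2*x**2 - 2*x*y + 6*x + 2*y - 6.
Scan x_0 ∈ {−4, ..., 4}. For each x_0, f_y(x_0, y) is a polynomial in y; find its integer roots y ∈ {−4, ..., 4}, then test f_x and f at those candidates.
  x = -4: f_y(-4, y) = 10*y + 2; no integer root y with |y| ≤ 4.
  x = -3: f_y(-3, y) = 8*y - 6; no integer root y with |y| ≤ 4.
  x = -2: f_y(-2, y) = 6*y - 10; no integer root y with |y| ≤ 4.
  x = -1: f_y(-1, y) = 4*y - 10; no integer root y with |y| ≤ 4.
  x = 0: f_y(0, y) = 2*y - 6; vanishes at y ∈ {3}. (0, 3): f_x = 0, f = 0 — SINGULAR.
  x = 1: f_y(1, y) = 2; no integer root y with |y| ≤ 4.
  x = 2: f_y(2, y) = 14 - 2*y; no integer root y with |y| ≤ 4.
  x = 3: f_y(3, y) = 30 - 4*y; no integer root y with |y| ≤ 4.
  x = 4: f_y(4, y) = 50 - 6*y; no integer root y with |y| ≤ 4.
Only singular point on the grid: (0, 3).
Classify: substitute x = 0 + u, y = 3 + v and expand: f = u**3 + 2*u**2*v - u*v**2 + v**2.
No constant or linear terms (consistent with a singular point). Quadratic part: v**2. Cubic part: u**3 + 2*u**2*v - u*v**2.
The quadratic part v**2 is a perfect square, so there is a single (double) tangent line v = 0, i.e. y = 3. Restricting the cubic part to that line (v = 0) leaves u**3 ≠ 0, so f is not divisible by v and the branch is v² ≈ -u**3 to lowest order — this is a cusp.
Classification: cusp.


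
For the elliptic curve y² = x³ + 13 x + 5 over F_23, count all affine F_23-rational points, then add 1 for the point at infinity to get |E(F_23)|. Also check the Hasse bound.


Affine points = {(2, 4), (2, 19), (3, 5), (3, 18), (4, 11), (4, 12), (6, 0), (7, 5), (7, 18), (8, 0), (9, 0), (10, 10), (10, 13), (12, 7), (12, 16), (13, 5), (13, 18), (16, 10), (16, 13), (19, 2), (19, 21), (20, 10), (20, 13)}; affine count = 23; |E(F_23)| = 24.

Discriminant check: Δ ∝ 4a³ + 27b² = 4·13³ + 27·5² = 4·2197 + 27·25 ≡ 10 (mod 23). Nonzero ⇒ E is nonsingular.
For each x ∈ F_23, compute rhs = x³ + 13·x + 5 mod 23, then count y ∈ F_23 with y² ≡ rhs.
  x = 0: rhs = 5, matching y values: none (0 points).
  x = 1: rhs = 19, matching y values: none (0 points).
  x = 2: rhs = 16, matching y values: 4, 19 (2 points).
  x = 3: rhs = 2, matching y values: 5, 18 (2 points).
  x = 4: rhs = 6, matching y values: 11, 12 (2 points).
  x = 5: rhs = 11, matching y values: none (0 points).
  x = 6: rhs = 0, matching y values: 0 (1 points).
  x = 7: rhs = 2, matching y values: 5, 18 (2 points).
  x = 8: rhs = 0, matching y values: 0 (1 points).
  x = 9: rhs = 0, matching y values: 0 (1 points).
  x = 10: rhs = 8, matching y values: 10, 13 (2 points).
  x = 11: rhs = 7, matching y values: none (0 points).
  x = 12: rhs = 3, matching y values: 7, 16 (2 points).
  x = 13: rhs = 2, matching y values: 5, 18 (2 points).
  x = 14: rhs = 10, matching y values: none (0 points).
  x = 15: rhs = 10, matching y values: none (0 points).
  x = 16: rhs = 8, matching y values: 10, 13 (2 points).
  x = 17: rhs = 10, matching y values: none (0 points).
  x = 18: rhs = 22, matching y values: none (0 points).
  x = 19: rhs = 4, matching y values: 2, 21 (2 points).
  x = 20: rhs = 8, matching y values: 10, 13 (2 points).
  x = 21: rhs = 17, matching y values: none (0 points).
  x = 22: rhs = 14, matching y values: none (0 points).
Total affine count: 23.
Full point count |E(F_23)| = 23 + 1 = 24.
Hasse bound: |24 − (23+1)| = |0| = 0 ≤ 2√23 ≈ 9.5917 ✓.


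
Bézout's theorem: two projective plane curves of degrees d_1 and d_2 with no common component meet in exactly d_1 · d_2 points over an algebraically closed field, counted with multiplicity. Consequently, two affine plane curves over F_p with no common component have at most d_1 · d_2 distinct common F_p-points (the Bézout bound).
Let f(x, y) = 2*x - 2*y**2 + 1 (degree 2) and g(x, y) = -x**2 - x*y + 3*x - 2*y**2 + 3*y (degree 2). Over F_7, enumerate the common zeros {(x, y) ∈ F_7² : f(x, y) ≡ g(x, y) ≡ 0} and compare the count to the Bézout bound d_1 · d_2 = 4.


Common zeros: {(0, 5), (3, 0), (4, 1)}; count = 3; Bézout bound = 4.

deg(f) = 2, deg(g) = 2, so Bézout bound = 4.
Scan x ∈ F_7. For each x, list the y ∈ F_7 with f(x, y) ≡ 0 and those with g(x, y) ≡ 0 (mod 7); the common zeros in that column are the intersection.
  x = 0: f ≡ 0 at y ∈ {2, 5}; g ≡ 0 at y ∈ {0, 5}; common: {5}.
  x = 1: f ≡ 0 at y ∈ ∅; g ≡ 0 at y ∈ ∅; common: ∅.
  x = 2: f ≡ 0 at y ∈ ∅; g ≡ 0 at y ∈ ∅; common: ∅.
  x = 3: f ≡ 0 at y ∈ {0}; g ≡ 0 at y ∈ {0}; common: {0}.
  x = 4: f ≡ 0 at y ∈ {1, 6}; g ≡ 0 at y ∈ {1, 2}; common: {1}.
  x = 5: f ≡ 0 at y ∈ {3, 4}; g ≡ 0 at y ∈ {1, 5}; common: ∅.
  x = 6: f ≡ 0 at y ∈ ∅; g ≡ 0 at y ∈ ∅; common: ∅.
Collecting: common zeros = {(0, 5), (3, 0), (4, 1)}, so the count is 3.
Comparison with the Bézout bound: 3 ≤ 4 = deg(f)·deg(g), as expected for curves with no common component (the affine F_7-count falls short of the bound because intersections may lie at infinity, over extension fields, or carry multiplicity).


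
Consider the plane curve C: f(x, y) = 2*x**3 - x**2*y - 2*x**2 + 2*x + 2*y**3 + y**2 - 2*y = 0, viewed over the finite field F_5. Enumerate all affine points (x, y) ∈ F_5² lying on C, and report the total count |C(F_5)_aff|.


Affine F_5-points: {(0, 0), (2, 2), (3, 2)}; count = 3.

For each of the 25 pairs (x, y) ∈ F_5², evaluate f(x, y) mod 5. Record the zeros.
  x = 0: [0↦0, 1↦1, 2↦1, 3↦2, 4↦1]  zeros at y ∈ {0}
  x = 1: [0↦2, 1↦2, 2↦1, 3↦1, 4↦4]  zeros at y ∈ ∅
  x = 2: [0↦2, 1↦4, 2↦0, 3↦2, 4↦2]  zeros at y ∈ {2}
  x = 3: [0↦2, 1↦4, 2↦0, 3↦2, 4↦2]  zeros at y ∈ {2}
  x = 4: [0↦4, 1↦4, 2↦3, 3↦3, 4↦1]  zeros at y ∈ ∅
Collecting zeros: affine points = {(0, 0), (2, 2), (3, 2)}.
Total count |C(F_5)_aff| = 3.


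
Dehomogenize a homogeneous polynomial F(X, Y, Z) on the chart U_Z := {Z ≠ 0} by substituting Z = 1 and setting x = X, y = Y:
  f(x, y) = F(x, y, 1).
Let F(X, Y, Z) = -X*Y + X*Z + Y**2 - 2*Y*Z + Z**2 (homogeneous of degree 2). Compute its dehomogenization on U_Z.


f(x, y) = -x*y + x + y**2 - 2*y + 1

On U_Z we set Z = 1. Each monomial c·X^i·Y^j·Z^k in F becomes c·x^i·y^j·1^k = c·x^i·y^j.
Substituting Z = 1: F(X, Y, 1) = -x*y + x + y**2 - 2*y + 1.
Note: deg(f) ≤ deg(F) = 2; strict inequality happens when F is divisible by Z (lost terms).


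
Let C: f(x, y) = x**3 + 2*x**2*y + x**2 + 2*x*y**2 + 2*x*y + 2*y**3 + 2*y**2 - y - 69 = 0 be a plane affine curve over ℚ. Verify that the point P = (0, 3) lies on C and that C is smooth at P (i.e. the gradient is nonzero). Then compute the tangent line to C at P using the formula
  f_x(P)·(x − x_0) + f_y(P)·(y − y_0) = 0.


Tangent line at P: 24*x + 65*y - 195 = 0.

Step 1: f(0, 3) = 0, so P lies on C.
Step 2: partial derivatives
  f_x(x, y) = 3*x**2 + 4*x*y + 2*x + 2*y**2 + 2*y, f_y(x, y) = 2*x**2 + 4*x*y + 2*x + 6*y**2 + 4*y - 1.
  f_x(P) = 24, f_y(P) = 65 (gradient nonzero, so P is smooth).
Step 3: tangent line at P: 24·(x − 0) + 65·(y − 3) = 0.
Expanding: 24*x + 65*y - 195 = 0.


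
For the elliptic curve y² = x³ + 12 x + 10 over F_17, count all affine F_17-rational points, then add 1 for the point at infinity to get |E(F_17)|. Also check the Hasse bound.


Affine points = {(2, 5), (2, 12), (5, 5), (5, 12), (6, 3), (6, 14), (10, 5), (10, 12), (13, 0), (14, 7), (14, 10)}; affine count = 11; |E(F_17)| = 12.

Discriminant check: Δ ∝ 4a³ + 27b² = 4·12³ + 27·10² = 4·1728 + 27·100 ≡ 7 (mod 17). Nonzero ⇒ E is nonsingular.
For each x ∈ F_17, compute rhs = x³ + 12·x + 10 mod 17, then count y ∈ F_17 with y² ≡ rhs.
  x = 0: rhs = 10, matching y values: none (0 points).
  x = 1: rhs = 6, matching y values: none (0 points).
  x = 2: rhs = 8, matching y values: 5, 12 (2 points).
  x = 3: rhs = 5, matching y values: none (0 points).
  x = 4: rhs = 3, matching y values: none (0 points).
  x = 5: rhs = 8, matching y values: 5, 12 (2 points).
  x = 6: rhs = 9, matching y values: 3, 14 (2 points).
  x = 7: rhs = 12, matching y values: none (0 points).
  x = 8: rhs = 6, matching y values: none (0 points).
  x = 9: rhs = 14, matching y values: none (0 points).
  x = 10: rhs = 8, matching y values: 5, 12 (2 points).
  x = 11: rhs = 11, matching y values: none (0 points).
  x = 12: rhs = 12, matching y values: none (0 points).
  x = 13: rhs = 0, matching y values: 0 (1 points).
  x = 14: rhs = 15, matching y values: 7, 10 (2 points).
  x = 15: rhs = 12, matching y values: none (0 points).
  x = 16: rhs = 14, matching y values: none (0 points).
Total affine count: 11.
Full point count |E(F_17)| = 11 + 1 = 12.
Hasse bound: |12 − (17+1)| = |-6| = 6 ≤ 2√17 ≈ 8.2462 ✓.


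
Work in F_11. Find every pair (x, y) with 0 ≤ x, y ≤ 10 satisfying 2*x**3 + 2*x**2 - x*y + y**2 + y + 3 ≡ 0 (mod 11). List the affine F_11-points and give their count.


Affine F_11-points: {(0, 5), (1, 2), (1, 9), (2, 3), (2, 9), (3, 6), (3, 7), (5, 5), (5, 10), (7, 8), (7, 9), (8, 0), (8, 7), (10, 2), (10, 7)}; count = 15.

For each of the 121 pairs (x, y) ∈ F_11², evaluate f(x, y) mod 11. Record the zeros.
  x = 0: [0↦3, 1↦5, 2↦9, 3↦4, 4↦1, 5↦0, 6↦1, 7↦4, 8↦9, 9↦5, 10↦3]  zeros at y ∈ {5}
  x = 1: [0↦7, 1↦8, 2↦0, 3↦5, 4↦1, 5↦10, 6↦10, 7↦1, 8↦5, 9↦0, 10↦8]  zeros at y ∈ {2, 9}
  x = 2: [0↦5, 1↦5, 2↦7, 3↦0, 4↦6, 5↦3, 6↦2, 7↦3, 8↦6, 9↦0, 10↦7]  zeros at y ∈ {3, 9}
  x = 3: [0↦9, 1↦8, 2↦9, 3↦1, 4↦6, 5↦2, 6↦0, 7↦0, 8↦2, 9↦6, 10↦1]  zeros at y ∈ {6, 7}
  x = 4: [0↦9, 1↦7, 2↦7, 3↦9, 4↦2, 5↦8, 6↦5, 7↦4, 8↦5, 9↦8, 10↦2]  zeros at y ∈ ∅
  x = 5: [0↦6, 1↦3, 2↦2, 3↦3, 4↦6, 5↦0, 6↦7, 7↦5, 8↦5, 9↦7, 10↦0]  zeros at y ∈ {5, 10}
  x = 6: [0↦1, 1↦8, 2↦6, 3↦6, 4↦8, 5↦1, 6↦7, 7↦4, 8↦3, 9↦4, 10↦7]  zeros at y ∈ ∅
  x = 7: [0↦6, 1↦1, 2↦9, 3↦8, 4↦9, 5↦1, 6↦6, 7↦2, 8↦0, 9↦0, 10↦2]  zeros at y ∈ {8, 9}
  x = 8: [0↦0, 1↦5, 2↦1, 3↦10, 4↦10, 5↦1, 6↦5, 7↦0, 8↦8, 9↦7, 10↦8]  zeros at y ∈ {0, 7}
  x = 9: [0↦6, 1↦10, 2↦5, 3↦2, 4↦1, 5↦2, 6↦5, 7↦10, 8↦6, 9↦4, 10↦4]  zeros at y ∈ ∅
  x = 10: [0↦3, 1↦6, 2↦0, 3↦7, 4↦5, 5↦5, 6↦7, 7↦0, 8↦6, 9↦3, 10↦2]  zeros at y ∈ {2, 7}
Collecting zeros: affine points = {(0, 5), (1, 2), (1, 9), (2, 3), (2, 9), (3, 6), (3, 7), (5, 5), (5, 10), (7, 8), (7, 9), (8, 0), (8, 7), (10, 2), (10, 7)}.
Total count |C(F_11)_aff| = 15.


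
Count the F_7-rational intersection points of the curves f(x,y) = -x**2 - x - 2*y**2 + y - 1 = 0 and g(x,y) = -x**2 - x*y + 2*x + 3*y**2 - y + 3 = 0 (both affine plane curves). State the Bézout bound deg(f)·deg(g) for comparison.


Common zeros: ∅; count = 0; Bézout bound = 4.

deg(f) = 2, deg(g) = 2, so Bézout bound = 4.
Scan x ∈ F_7. For each x, list the y ∈ F_7 with f(x, y) ≡ 0 and those with g(x, y) ≡ 0 (mod 7); the common zeros in that column are the intersection.
  x = 0: f ≡ 0 at y ∈ {2}; g ≡ 0 at y ∈ {6}; common: ∅.
  x = 1: f ≡ 0 at y ∈ ∅; g ≡ 0 at y ∈ ∅; common: ∅.
  x = 2: f ≡ 0 at y ∈ {0, 4}; g ≡ 0 at y ∈ {3, 5}; common: ∅.
  x = 3: f ≡ 0 at y ∈ {1, 3}; g ≡ 0 at y ∈ {0, 6}; common: ∅.
  x = 4: f ≡ 0 at y ∈ {0, 4}; g ≡ 0 at y ∈ {1, 3}; common: ∅.
  x = 5: f ≡ 0 at y ∈ ∅; g ≡ 0 at y ∈ ∅; common: ∅.
  x = 6: f ≡ 0 at y ∈ {2}; g ≡ 0 at y ∈ {0}; common: ∅.
Collecting: common zeros = ∅, so the count is 0.
Comparison with the Bézout bound: 0 ≤ 4 = deg(f)·deg(g), as expected for curves with no common component (the affine F_7-count falls short of the bound because intersections may lie at infinity, over extension fields, or carry multiplicity).


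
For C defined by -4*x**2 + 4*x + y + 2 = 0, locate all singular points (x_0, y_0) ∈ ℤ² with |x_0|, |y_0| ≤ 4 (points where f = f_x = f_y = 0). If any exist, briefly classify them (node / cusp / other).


No singular points in the scanned grid; C is smooth there.

Compute partial derivatives:
  f_x = 4 - 8*x.
  f_y = 1.
f_y = 1 is a nonzero constant, so f_y never vanishes: no point (x, y) can satisfy f = f_x = f_y = 0. In particular no (x, y) ∈ {−4, ..., 4}² is singular; the curve is smooth.


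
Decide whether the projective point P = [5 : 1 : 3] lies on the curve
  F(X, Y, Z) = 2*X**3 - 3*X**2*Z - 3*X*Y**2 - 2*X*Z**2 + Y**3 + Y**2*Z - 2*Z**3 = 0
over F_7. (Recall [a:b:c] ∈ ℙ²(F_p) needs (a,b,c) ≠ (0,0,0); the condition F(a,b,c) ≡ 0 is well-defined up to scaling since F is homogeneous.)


F(5,1,3) ≡ 3 (mod 7); P is NOT on the curve.

Evaluate F(5, 1, 3) term-by-term (mod 7).
  2*X**3 ↦ 2·125·1·1 = 250
  -3*X**2*Z ↦ -3·25·1·3 = -225
  -3*X*Y**2 ↦ -3·5·1·1 = -15
  -2*X*Z**2 ↦ -2·5·1·9 = -90
  Y**3 ↦ 1·1·1·1 = 1
  Y**2*Z ↦ 1·1·1·3 = 3
  -2*Z**3 ↦ -2·1·1·27 = -54
Sum: F(5, 1, 3) = (250) + (-225) + (-15) + (-90) + (1) + (3) + (-54) = -130.
Reducing mod 7: -130 ≡ 3 (mod 7).
Since F(a, b, c) ≡ 3 ≠ 0 (mod 7), P does NOT lie on the curve.


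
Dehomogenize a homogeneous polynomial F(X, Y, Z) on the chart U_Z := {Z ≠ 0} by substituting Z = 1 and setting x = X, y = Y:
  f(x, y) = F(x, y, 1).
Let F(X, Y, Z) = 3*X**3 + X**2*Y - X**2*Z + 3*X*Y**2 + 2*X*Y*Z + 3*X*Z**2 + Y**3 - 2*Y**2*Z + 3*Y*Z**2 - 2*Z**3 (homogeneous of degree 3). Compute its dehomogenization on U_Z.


f(x, y) = 3*x**3 + x**2*y - x**2 + 3*x*y**2 + 2*x*y + 3*x + y**3 - 2*y**2 + 3*y - 2

On U_Z we set Z = 1. Each monomial c·X^i·Y^j·Z^k in F becomes c·x^i·y^j·1^k = c·x^i·y^j.
Substituting Z = 1: F(X, Y, 1) = 3*x**3 + x**2*y - x**2 + 3*x*y**2 + 2*x*y + 3*x + y**3 - 2*y**2 + 3*y - 2.
Note: deg(f) ≤ deg(F) = 3; strict inequality happens when F is divisible by Z (lost terms).


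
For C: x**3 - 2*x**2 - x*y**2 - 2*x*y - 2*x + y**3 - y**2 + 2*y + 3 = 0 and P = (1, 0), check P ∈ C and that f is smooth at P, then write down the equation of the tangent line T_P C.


Tangent line at P: 3 - 3*x = 0.

Step 1: f(1, 0) = 0, so P lies on C.
Step 2: partial derivatives
  f_x(x, y) = 3*x**2 - 4*x - y**2 - 2*y - 2, f_y(x, y) = -2*x*y - 2*x + 3*y**2 - 2*y + 2.
  f_x(P) = -3, f_y(P) = 0 (gradient nonzero, so P is smooth).
Step 3: tangent line at P: -3·(x − 1) + 0·(y − 0) = 0.
Expanding: 3 - 3*x = 0.


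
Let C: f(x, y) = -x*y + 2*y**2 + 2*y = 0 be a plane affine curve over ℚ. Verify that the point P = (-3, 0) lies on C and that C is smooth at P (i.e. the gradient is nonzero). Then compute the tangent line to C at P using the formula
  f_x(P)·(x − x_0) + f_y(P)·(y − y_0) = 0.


Tangent line at P: 5*y = 0.

Step 1: f(-3, 0) = 0, so P lies on C.
Step 2: partial derivatives
  f_x(x, y) = -y, f_y(x, y) = -x + 4*y + 2.
  f_x(P) = 0, f_y(P) = 5 (gradient nonzero, so P is smooth).
Step 3: tangent line at P: 0·(x − -3) + 5·(y − 0) = 0.
Expanding: 5*y = 0.


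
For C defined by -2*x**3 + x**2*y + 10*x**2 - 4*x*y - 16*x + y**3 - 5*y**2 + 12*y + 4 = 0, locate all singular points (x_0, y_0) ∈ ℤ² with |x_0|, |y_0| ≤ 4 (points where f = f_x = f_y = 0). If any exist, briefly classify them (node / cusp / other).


Singular points: {(2, 2)}; classification: cusp.

Compute partial derivatives:
  f_x = -6*x**2 + 2*x*y + 20*x - 4*y - 16.
  f_y = x**2 - 4*x + 3*y**2 - 10*y + 12.
Scan x_0 ∈ {−4, ..., 4}. For each x_0, f_y(x_0, y) is a polynomial in y; find its integer roots y ∈ {−4, ..., 4}, then test f_x and f at those candidates.
  x = -4: f_y(-4, y) = 3*y**2 - 10*y + 44; no integer root y with |y| ≤ 4.
  x = -3: f_y(-3, y) = 3*y**2 - 10*y + 33; no integer root y with |y| ≤ 4.
  x = -2: f_y(-2, y) = 3*y**2 - 10*y + 24; no integer root y with |y| ≤ 4.
  x = -1: f_y(-1, y) = 3*y**2 - 10*y + 17; no integer root y with |y| ≤ 4.
  x = 0: f_y(0, y) = 3*y**2 - 10*y + 12; no integer root y with |y| ≤ 4.
  x = 1: f_y(1, y) = 3*y**2 - 10*y + 9; no integer root y with |y| ≤ 4.
  x = 2: f_y(2, y) = 3*y**2 - 10*y + 8; vanishes at y ∈ {2}. (2, 2): f_x = 0, f = 0 — SINGULAR.
  x = 3: f_y(3, y) = 3*y**2 - 10*y + 9; no integer root y with |y| ≤ 4.
  x = 4: f_y(4, y) = 3*y**2 - 10*y + 12; no integer root y with |y| ≤ 4.
Only singular point on the grid: (2, 2).
Classify: substitute x = 2 + u, y = 2 + v and expand: f = -2*u**3 + u**2*v + v**3 + v**2.
No constant or linear terms (consistent with a singular point). Quadratic part: v**2. Cubic part: -2*u**3 + u**2*v + v**3.
The quadratic part v**2 is a perfect square, so there is a single (double) tangent line v = 0, i.e. y = 2. Restricting the cubic part to that line (v = 0) leaves -2*u**3 ≠ 0, so f is not divisible by v and the branch is v² ≈ 2*u**3 to lowest order — this is a cusp.
Classification: cusp.


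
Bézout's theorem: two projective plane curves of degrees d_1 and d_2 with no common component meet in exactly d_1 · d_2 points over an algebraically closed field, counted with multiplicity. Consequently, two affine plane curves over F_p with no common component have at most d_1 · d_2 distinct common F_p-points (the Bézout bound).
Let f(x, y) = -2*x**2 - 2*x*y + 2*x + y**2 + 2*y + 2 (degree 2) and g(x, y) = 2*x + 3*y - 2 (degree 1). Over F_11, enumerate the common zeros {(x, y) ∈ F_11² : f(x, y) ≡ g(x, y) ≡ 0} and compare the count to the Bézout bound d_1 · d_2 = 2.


Common zeros: ∅; count = 0; Bézout bound = 2.

deg(f) = 2, deg(g) = 1, so Bézout bound = 2.
Scan x ∈ F_11. For each x, list the y ∈ F_11 with f(x, y) ≡ 0 and those with g(x, y) ≡ 0 (mod 11); the common zeros in that column are the intersection.
  x = 0: f ≡ 0 at y ∈ ∅; g ≡ 0 at y ∈ {8}; common: ∅.
  x = 1: f ≡ 0 at y ∈ {3, 8}; g ≡ 0 at y ∈ {0}; common: ∅.
  x = 2: f ≡ 0 at y ∈ {6, 7}; g ≡ 0 at y ∈ {3}; common: ∅.
  x = 3: f ≡ 0 at y ∈ {7, 8}; g ≡ 0 at y ∈ {6}; common: ∅.
  x = 4: f ≡ 0 at y ∈ {0, 6}; g ≡ 0 at y ∈ {9}; common: ∅.
  x = 5: f ≡ 0 at y ∈ ∅; g ≡ 0 at y ∈ {1}; common: ∅.
  x = 6: f ≡ 0 at y ∈ ∅; g ≡ 0 at y ∈ {4}; common: ∅.
  x = 7: f ≡ 0 at y ∈ ∅; g ≡ 0 at y ∈ {7}; common: ∅.
  x = 8: f ≡ 0 at y ∈ {0, 3}; g ≡ 0 at y ∈ {10}; common: ∅.
  x = 9: f ≡ 0 at y ∈ ∅; g ≡ 0 at y ∈ {2}; common: ∅.
  x = 10: f ≡ 0 at y ∈ ∅; g ≡ 0 at y ∈ {5}; common: ∅.
Collecting: common zeros = ∅, so the count is 0.
Comparison with the Bézout bound: 0 ≤ 2 = deg(f)·deg(g), as expected for curves with no common component (the affine F_11-count falls short of the bound because intersections may lie at infinity, over extension fields, or carry multiplicity).


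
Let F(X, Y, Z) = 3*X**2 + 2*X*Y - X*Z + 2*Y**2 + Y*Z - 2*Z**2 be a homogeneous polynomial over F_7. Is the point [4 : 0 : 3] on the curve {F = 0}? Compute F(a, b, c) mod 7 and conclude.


F(4,0,3) ≡ 4 (mod 7); P is NOT on the curve.

Evaluate F(4, 0, 3) term-by-term (mod 7).
  3*X**2 ↦ 3·16·1·1 = 48
  2*X*Y ↦ 2·4·0·1 = 0
  -X*Z ↦ -1·4·1·3 = -12
  2*Y**2 ↦ 2·1·0·1 = 0
  Y*Z ↦ 1·1·0·3 = 0
  -2*Z**2 ↦ -2·1·1·9 = -18
Sum: F(4, 0, 3) = (48) + (0) + (-12) + (0) + (0) + (-18) = 18.
Reducing mod 7: 18 ≡ 4 (mod 7).
Since F(a, b, c) ≡ 4 ≠ 0 (mod 7), P does NOT lie on the curve.


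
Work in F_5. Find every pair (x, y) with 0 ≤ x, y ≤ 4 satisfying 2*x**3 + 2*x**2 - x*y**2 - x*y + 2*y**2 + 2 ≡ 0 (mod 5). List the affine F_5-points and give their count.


Affine F_5-points: {(0, 2), (0, 3), (2, 3), (3, 1)}; count = 4.

For each of the 25 pairs (x, y) ∈ F_5², evaluate f(x, y) mod 5. Record the zeros.
  x = 0: [0↦2, 1↦4, 2↦0, 3↦0, 4↦4]  zeros at y ∈ {2, 3}
  x = 1: [0↦1, 1↦1, 2↦3, 3↦2, 4↦3]  zeros at y ∈ ∅
  x = 2: [0↦1, 1↦4, 2↦2, 3↦0, 4↦3]  zeros at y ∈ {3}
  x = 3: [0↦4, 1↦0, 2↦4, 3↦1, 4↦1]  zeros at y ∈ {1}
  x = 4: [0↦2, 1↦1, 2↦1, 3↦2, 4↦4]  zeros at y ∈ ∅
Collecting zeros: affine points = {(0, 2), (0, 3), (2, 3), (3, 1)}.
Total count |C(F_5)_aff| = 4.


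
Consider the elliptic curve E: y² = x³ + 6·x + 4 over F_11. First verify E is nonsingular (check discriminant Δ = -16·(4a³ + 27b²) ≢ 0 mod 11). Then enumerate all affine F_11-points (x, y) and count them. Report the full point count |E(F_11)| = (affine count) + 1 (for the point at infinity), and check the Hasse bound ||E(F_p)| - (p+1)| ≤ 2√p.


Affine points = {(0, 2), (0, 9), (1, 0), (3, 4), (3, 7), (4, 2), (4, 9), (5, 4), (5, 7), (6, 5), (6, 6), (7, 2), (7, 9), (8, 5), (8, 6)}; affine count = 15; |E(F_11)| = 16.

Discriminant check: Δ ∝ 4a³ + 27b² = 4·6³ + 27·4² = 4·216 + 27·16 ≡ 9 (mod 11). Nonzero ⇒ E is nonsingular.
For each x ∈ F_11, compute rhs = x³ + 6·x + 4 mod 11, then count y ∈ F_11 with y² ≡ rhs.
  x = 0: rhs = 4, matching y values: 2, 9 (2 points).
  x = 1: rhs = 0, matching y values: 0 (1 points).
  x = 2: rhs = 2, matching y values: none (0 points).
  x = 3: rhs = 5, matching y values: 4, 7 (2 points).
  x = 4: rhs = 4, matching y values: 2, 9 (2 points).
  x = 5: rhs = 5, matching y values: 4, 7 (2 points).
  x = 6: rhs = 3, matching y values: 5, 6 (2 points).
  x = 7: rhs = 4, matching y values: 2, 9 (2 points).
  x = 8: rhs = 3, matching y values: 5, 6 (2 points).
  x = 9: rhs = 6, matching y values: none (0 points).
  x = 10: rhs = 8, matching y values: none (0 points).
Total affine count: 15.
Full point count |E(F_11)| = 15 + 1 = 16.
Hasse bound: |16 − (11+1)| = |4| = 4 ≤ 2√11 ≈ 6.6332 ✓.


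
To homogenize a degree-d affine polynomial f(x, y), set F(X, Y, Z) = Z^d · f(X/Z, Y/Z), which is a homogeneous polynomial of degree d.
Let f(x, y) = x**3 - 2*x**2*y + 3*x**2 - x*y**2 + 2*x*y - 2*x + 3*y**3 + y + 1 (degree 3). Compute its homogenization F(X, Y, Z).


F(X, Y, Z) = X**3 - 2*X**2*Y + 3*X**2*Z - X*Y**2 + 2*X*Y*Z - 2*X*Z**2 + 3*Y**3 + Y*Z**2 + Z**3

deg(f) = 3.
Substitute x = X/Z, y = Y/Z into f, then multiply by Z^3.
  monomial 1·x^3·y^0 ↦ 1·X^3·Y^0·Z^0.
  monomial -2·x^2·y^1 ↦ -2·X^2·Y^1·Z^0.
  monomial 3·x^2·y^0 ↦ 3·X^2·Y^0·Z^1.
  monomial -1·x^1·y^2 ↦ -1·X^1·Y^2·Z^0.
  monomial 2·x^1·y^1 ↦ 2·X^1·Y^1·Z^1.
  monomial -2·x^1·y^0 ↦ -2·X^1·Y^0·Z^2.
  monomial 3·x^0·y^3 ↦ 3·X^0·Y^3·Z^0.
  monomial 1·x^0·y^1 ↦ 1·X^0·Y^1·Z^2.
  monomial 1·x^0·y^0 ↦ 1·X^0·Y^0·Z^3.
Collecting: F(X, Y, Z) = X**3 - 2*X**2*Y + 3*X**2*Z - X*Y**2 + 2*X*Y*Z - 2*X*Z**2 + 3*Y**3 + Y*Z**2 + Z**3.


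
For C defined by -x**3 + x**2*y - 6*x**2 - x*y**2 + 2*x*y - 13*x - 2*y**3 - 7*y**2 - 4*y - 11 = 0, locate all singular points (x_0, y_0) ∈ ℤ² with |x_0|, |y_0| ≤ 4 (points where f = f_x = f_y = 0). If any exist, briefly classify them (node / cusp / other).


Singular points: {(-2, -1)}; classification: node.

Compute partial derivatives:
  f_x = -3*x**2 + 2*x*y - 12*x - y**2 + 2*y - 13.
  f_y = x**2 - 2*x*y + 2*x - 6*y**2 - 14*y - 4.
Scan x_0 ∈ {−4, ..., 4}. For each x_0, f_y(x_0, y) is a polynomial in y; find its integer roots y ∈ {−4, ..., 4}, then test f_x and f at those candidates.
  x = -4: f_y(-4, y) = -6*y**2 - 6*y + 4; no integer root y with |y| ≤ 4.
  x = -3: f_y(-3, y) = -6*y**2 - 8*y - 1; no integer root y with |y| ≤ 4.
  x = -2: f_y(-2, y) = -6*y**2 - 10*y - 4; vanishes at y ∈ {-1}. (-2, -1): f_x = 0, f = 0 — SINGULAR.
  x = -1: f_y(-1, y) = -6*y**2 - 12*y - 5; no integer root y with |y| ≤ 4.
  x = 0: f_y(0, y) = -6*y**2 - 14*y - 4; vanishes at y ∈ {-2}. (0, -2): f_x = -21 ≠ 0.
  x = 1: f_y(1, y) = -6*y**2 - 16*y - 1; no integer root y with |y| ≤ 4.
  x = 2: f_y(2, y) = -6*y**2 - 18*y + 4; no integer root y with |y| ≤ 4.
  x = 3: f_y(3, y) = -6*y**2 - 20*y + 11; no integer root y with |y| ≤ 4.
  x = 4: f_y(4, y) = -6*y**2 - 22*y + 20; no integer root y with |y| ≤ 4.
Only singular point on the grid: (-2, -1).
Classify: substitute x = -2 + u, y = -1 + v and expand: f = -u**3 + u**2*v - u**2 - u*v**2 - 2*v**3 + v**2.
No constant or linear terms (consistent with a singular point). Quadratic part: -u**2 + v**2. Cubic part: -u**3 + u**2*v - u*v**2 - 2*v**3.
The quadratic part v**2 - u**2 = (v − u)(v + u) splits into two distinct linear factors, so there are two distinct tangent lines y − -1 = ±(x − -2) — this is a node (ordinary double point).
Classification: node.


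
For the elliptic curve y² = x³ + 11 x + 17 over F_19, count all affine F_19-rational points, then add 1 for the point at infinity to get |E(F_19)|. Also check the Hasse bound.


Affine points = {(0, 6), (0, 13), (2, 3), (2, 16), (3, 1), (3, 18), (4, 7), (4, 12), (5, 8), (5, 11), (7, 0), (8, 3), (8, 16), (9, 3), (9, 16), (10, 5), (10, 14), (11, 5), (11, 14), (13, 1), (13, 18), (15, 2), (15, 17), (17, 5), (17, 14), (18, 9), (18, 10)}; affine count = 27; |E(F_19)| = 28.

Discriminant check: Δ ∝ 4a³ + 27b² = 4·11³ + 27·17² = 4·1331 + 27·289 ≡ 17 (mod 19). Nonzero ⇒ E is nonsingular.
For each x ∈ F_19, compute rhs = x³ + 11·x + 17 mod 19, then count y ∈ F_19 with y² ≡ rhs.
  x = 0: rhs = 17, matching y values: 6, 13 (2 points).
  x = 1: rhs = 10, matching y values: none (0 points).
  x = 2: rhs = 9, matching y values: 3, 16 (2 points).
  x = 3: rhs = 1, matching y values: 1, 18 (2 points).
  x = 4: rhs = 11, matching y values: 7, 12 (2 points).
  x = 5: rhs = 7, matching y values: 8, 11 (2 points).
  x = 6: rhs = 14, matching y values: none (0 points).
  x = 7: rhs = 0, matching y values: 0 (1 points).
  x = 8: rhs = 9, matching y values: 3, 16 (2 points).
  x = 9: rhs = 9, matching y values: 3, 16 (2 points).
  x = 10: rhs = 6, matching y values: 5, 14 (2 points).
  x = 11: rhs = 6, matching y values: 5, 14 (2 points).
  x = 12: rhs = 15, matching y values: none (0 points).
  x = 13: rhs = 1, matching y values: 1, 18 (2 points).
  x = 14: rhs = 8, matching y values: none (0 points).
  x = 15: rhs = 4, matching y values: 2, 17 (2 points).
  x = 16: rhs = 14, matching y values: none (0 points).
  x = 17: rhs = 6, matching y values: 5, 14 (2 points).
  x = 18: rhs = 5, matching y values: 9, 10 (2 points).
Total affine count: 27.
Full point count |E(F_19)| = 27 + 1 = 28.
Hasse bound: |28 − (19+1)| = |8| = 8 ≤ 2√19 ≈ 8.7178 ✓.


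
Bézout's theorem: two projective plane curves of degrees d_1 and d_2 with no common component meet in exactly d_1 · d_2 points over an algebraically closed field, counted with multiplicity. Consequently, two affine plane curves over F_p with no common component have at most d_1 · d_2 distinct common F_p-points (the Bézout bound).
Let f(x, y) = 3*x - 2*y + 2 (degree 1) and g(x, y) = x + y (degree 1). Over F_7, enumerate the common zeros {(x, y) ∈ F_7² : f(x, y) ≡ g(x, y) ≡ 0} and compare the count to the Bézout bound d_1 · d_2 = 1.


Common zeros: {(1, 6)}; count = 1; Bézout bound = 1.

deg(f) = 1, deg(g) = 1, so Bézout bound = 1.
Scan x ∈ F_7. For each x, list the y ∈ F_7 with f(x, y) ≡ 0 and those with g(x, y) ≡ 0 (mod 7); the common zeros in that column are the intersection.
  x = 0: f ≡ 0 at y ∈ {1}; g ≡ 0 at y ∈ {0}; common: ∅.
  x = 1: f ≡ 0 at y ∈ {6}; g ≡ 0 at y ∈ {6}; common: {6}.
  x = 2: f ≡ 0 at y ∈ {4}; g ≡ 0 at y ∈ {5}; common: ∅.
  x = 3: f ≡ 0 at y ∈ {2}; g ≡ 0 at y ∈ {4}; common: ∅.
  x = 4: f ≡ 0 at y ∈ {0}; g ≡ 0 at y ∈ {3}; common: ∅.
  x = 5: f ≡ 0 at y ∈ {5}; g ≡ 0 at y ∈ {2}; common: ∅.
  x = 6: f ≡ 0 at y ∈ {3}; g ≡ 0 at y ∈ {1}; common: ∅.
Collecting: common zeros = {(1, 6)}, so the count is 1.
Comparison with the Bézout bound: 1 ≤ 1 = deg(f)·deg(g), as expected for curves with no common component (the bound is attained).


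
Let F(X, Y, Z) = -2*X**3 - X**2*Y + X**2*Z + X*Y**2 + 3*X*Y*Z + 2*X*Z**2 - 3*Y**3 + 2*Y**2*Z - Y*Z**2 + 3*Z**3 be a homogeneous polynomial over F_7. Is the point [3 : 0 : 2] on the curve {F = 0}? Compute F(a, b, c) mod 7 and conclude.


F(3,0,2) ≡ 5 (mod 7); P is NOT on the curve.

Evaluate F(3, 0, 2) term-by-term (mod 7).
  -2*X**3 ↦ -2·27·1·1 = -54
  -X**2*Y ↦ -1·9·0·1 = 0
  X**2*Z ↦ 1·9·1·2 = 18
  X*Y**2 ↦ 1·3·0·1 = 0
  3*X*Y*Z ↦ 3·3·0·2 = 0
  2*X*Z**2 ↦ 2·3·1·4 = 24
  -3*Y**3 ↦ -3·1·0·1 = 0
  2*Y**2*Z ↦ 2·1·0·2 = 0
  -Y*Z**2 ↦ -1·1·0·4 = 0
  3*Z**3 ↦ 3·1·1·8 = 24
Sum: F(3, 0, 2) = (-54) + (0) + (18) + (0) + (0) + (24) + (0) + (0) + (0) + (24) = 12.
Reducing mod 7: 12 ≡ 5 (mod 7).
Since F(a, b, c) ≡ 5 ≠ 0 (mod 7), P does NOT lie on the curve.


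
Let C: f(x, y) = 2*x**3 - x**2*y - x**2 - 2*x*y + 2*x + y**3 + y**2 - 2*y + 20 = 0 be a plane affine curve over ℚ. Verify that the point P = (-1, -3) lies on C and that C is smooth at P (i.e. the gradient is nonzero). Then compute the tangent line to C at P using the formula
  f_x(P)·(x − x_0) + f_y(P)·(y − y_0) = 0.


Tangent line at P: 10*x + 20*y + 70 = 0.

Step 1: f(-1, -3) = 0, so P lies on C.
Step 2: partial derivatives
  f_x(x, y) = 6*x**2 - 2*x*y - 2*x - 2*y + 2, f_y(x, y) = -x**2 - 2*x + 3*y**2 + 2*y - 2.
  f_x(P) = 10, f_y(P) = 20 (gradient nonzero, so P is smooth).
Step 3: tangent line at P: 10·(x − -1) + 20·(y − -3) = 0.
Expanding: 10*x + 20*y + 70 = 0.


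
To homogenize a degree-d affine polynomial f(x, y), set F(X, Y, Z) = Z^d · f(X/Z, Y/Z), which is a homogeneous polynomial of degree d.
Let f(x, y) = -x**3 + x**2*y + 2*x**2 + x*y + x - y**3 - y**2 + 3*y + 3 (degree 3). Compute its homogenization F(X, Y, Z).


F(X, Y, Z) = -X**3 + X**2*Y + 2*X**2*Z + X*Y*Z + X*Z**2 - Y**3 - Y**2*Z + 3*Y*Z**2 + 3*Z**3

deg(f) = 3.
Substitute x = X/Z, y = Y/Z into f, then multiply by Z^3.
  monomial -1·x^3·y^0 ↦ -1·X^3·Y^0·Z^0.
  monomial 1·x^2·y^1 ↦ 1·X^2·Y^1·Z^0.
  monomial 2·x^2·y^0 ↦ 2·X^2·Y^0·Z^1.
  monomial 1·x^1·y^1 ↦ 1·X^1·Y^1·Z^1.
  monomial 1·x^1·y^0 ↦ 1·X^1·Y^0·Z^2.
  monomial -1·x^0·y^3 ↦ -1·X^0·Y^3·Z^0.
  monomial -1·x^0·y^2 ↦ -1·X^0·Y^2·Z^1.
  monomial 3·x^0·y^1 ↦ 3·X^0·Y^1·Z^2.
  monomial 3·x^0·y^0 ↦ 3·X^0·Y^0·Z^3.
Collecting: F(X, Y, Z) = -X**3 + X**2*Y + 2*X**2*Z + X*Y*Z + X*Z**2 - Y**3 - Y**2*Z + 3*Y*Z**2 + 3*Z**3.


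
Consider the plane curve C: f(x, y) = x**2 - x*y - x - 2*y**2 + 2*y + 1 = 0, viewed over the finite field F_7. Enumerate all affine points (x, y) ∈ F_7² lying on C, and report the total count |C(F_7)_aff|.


Affine F_7-points: {(1, 1), (1, 3), (3, 0), (3, 3), (5, 0), (5, 2)}; count = 6.

For each of the 49 pairs (x, y) ∈ F_7², evaluate f(x, y) mod 7. Record the zeros.
  x = 0: [0↦1, 1↦1, 2↦4, 3↦3, 4↦5, 5↦3, 6↦4]  zeros at y ∈ ∅
  x = 1: [0↦1, 1↦0, 2↦2, 3↦0, 4↦1, 5↦5, 6↦5]  zeros at y ∈ {1, 3}
  x = 2: [0↦3, 1↦1, 2↦2, 3↦6, 4↦6, 5↦2, 6↦1]  zeros at y ∈ ∅
  x = 3: [0↦0, 1↦4, 2↦4, 3↦0, 4↦6, 5↦1, 6↦6]  zeros at y ∈ {0, 3}
  x = 4: [0↦6, 1↦2, 2↦1, 3↦3, 4↦1, 5↦2, 6↦6]  zeros at y ∈ ∅
  x = 5: [0↦0, 1↦2, 2↦0, 3↦1, 4↦5, 5↦5, 6↦1]  zeros at y ∈ {0, 2}
  x = 6: [0↦3, 1↦4, 2↦1, 3↦1, 4↦4, 5↦3, 6↦5]  zeros at y ∈ ∅
Collecting zeros: affine points = {(1, 1), (1, 3), (3, 0), (3, 3), (5, 0), (5, 2)}.
Total count |C(F_7)_aff| = 6.


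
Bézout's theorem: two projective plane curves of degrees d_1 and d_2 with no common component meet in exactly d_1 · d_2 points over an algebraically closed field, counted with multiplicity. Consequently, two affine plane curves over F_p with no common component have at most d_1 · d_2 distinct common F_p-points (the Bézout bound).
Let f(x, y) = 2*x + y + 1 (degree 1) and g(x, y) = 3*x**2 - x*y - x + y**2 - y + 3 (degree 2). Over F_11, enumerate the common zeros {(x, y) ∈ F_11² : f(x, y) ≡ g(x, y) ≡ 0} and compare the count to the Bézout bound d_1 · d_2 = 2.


Common zeros: ∅; count = 0; Bézout bound = 2.

deg(f) = 1, deg(g) = 2, so Bézout bound = 2.
Scan x ∈ F_11. For each x, list the y ∈ F_11 with f(x, y) ≡ 0 and those with g(x, y) ≡ 0 (mod 11); the common zeros in that column are the intersection.
  x = 0: f ≡ 0 at y ∈ {10}; g ≡ 0 at y ∈ {6}; common: ∅.
  x = 1: f ≡ 0 at y ∈ {8}; g ≡ 0 at y ∈ ∅; common: ∅.
  x = 2: f ≡ 0 at y ∈ {6}; g ≡ 0 at y ∈ {1, 2}; common: ∅.
  x = 3: f ≡ 0 at y ∈ {4}; g ≡ 0 at y ∈ ∅; common: ∅.
  x = 4: f ≡ 0 at y ∈ {2}; g ≡ 0 at y ∈ ∅; common: ∅.
  x = 5: f ≡ 0 at y ∈ {0}; g ≡ 0 at y ∈ ∅; common: ∅.
  x = 6: f ≡ 0 at y ∈ {9}; g ≡ 0 at y ∈ {1, 6}; common: ∅.
  x = 7: f ≡ 0 at y ∈ {7}; g ≡ 0 at y ∈ {0, 8}; common: ∅.
  x = 8: f ≡ 0 at y ∈ {5}; g ≡ 0 at y ∈ {0, 9}; common: ∅.
  x = 9: f ≡ 0 at y ∈ {3}; g ≡ 0 at y ∈ ∅; common: ∅.
  x = 10: f ≡ 0 at y ∈ {1}; g ≡ 0 at y ∈ {2, 9}; common: ∅.
Collecting: common zeros = ∅, so the count is 0.
Comparison with the Bézout bound: 0 ≤ 2 = deg(f)·deg(g), as expected for curves with no common component (the affine F_11-count falls short of the bound because intersections may lie at infinity, over extension fields, or carry multiplicity).
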